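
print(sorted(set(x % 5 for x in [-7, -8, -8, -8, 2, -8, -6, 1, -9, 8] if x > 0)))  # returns [1, 2, 3]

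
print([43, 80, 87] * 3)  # [43, 80, 87, 43, 80, 87, 43, 80, 87]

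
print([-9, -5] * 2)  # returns [-9, -5, -9, -5]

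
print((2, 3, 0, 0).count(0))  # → 2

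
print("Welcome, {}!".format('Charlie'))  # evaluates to Welcome, Charlie!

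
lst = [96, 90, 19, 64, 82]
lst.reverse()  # [82, 64, 19, 90, 96]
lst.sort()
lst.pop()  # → 96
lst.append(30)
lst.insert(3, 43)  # [19, 64, 82, 43, 90, 30]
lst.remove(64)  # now [19, 82, 43, 90, 30]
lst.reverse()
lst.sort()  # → [19, 30, 43, 82, 90]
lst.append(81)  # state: [19, 30, 43, 82, 90, 81]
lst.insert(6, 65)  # [19, 30, 43, 82, 90, 81, 65]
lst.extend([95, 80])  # [19, 30, 43, 82, 90, 81, 65, 95, 80]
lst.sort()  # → [19, 30, 43, 65, 80, 81, 82, 90, 95]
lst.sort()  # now [19, 30, 43, 65, 80, 81, 82, 90, 95]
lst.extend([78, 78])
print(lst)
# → [19, 30, 43, 65, 80, 81, 82, 90, 95, 78, 78]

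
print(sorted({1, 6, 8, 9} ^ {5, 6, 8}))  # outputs [1, 5, 9]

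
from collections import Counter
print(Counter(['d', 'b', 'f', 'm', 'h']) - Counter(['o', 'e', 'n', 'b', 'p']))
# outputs Counter({'d': 1, 'f': 1, 'm': 1, 'h': 1})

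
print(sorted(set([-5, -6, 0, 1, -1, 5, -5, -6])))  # [-6, -5, -1, 0, 1, 5]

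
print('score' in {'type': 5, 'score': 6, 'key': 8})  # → True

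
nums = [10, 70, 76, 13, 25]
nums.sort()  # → [10, 13, 25, 70, 76]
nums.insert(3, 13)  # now [10, 13, 25, 13, 70, 76]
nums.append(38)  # [10, 13, 25, 13, 70, 76, 38]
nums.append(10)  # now [10, 13, 25, 13, 70, 76, 38, 10]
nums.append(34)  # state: [10, 13, 25, 13, 70, 76, 38, 10, 34]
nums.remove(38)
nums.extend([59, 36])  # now [10, 13, 25, 13, 70, 76, 10, 34, 59, 36]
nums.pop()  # 36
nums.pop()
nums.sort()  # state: [10, 10, 13, 13, 25, 34, 70, 76]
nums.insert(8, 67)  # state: [10, 10, 13, 13, 25, 34, 70, 76, 67]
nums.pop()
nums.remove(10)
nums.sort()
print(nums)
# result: [10, 13, 13, 25, 34, 70, 76]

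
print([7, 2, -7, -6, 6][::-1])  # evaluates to [6, -6, -7, 2, 7]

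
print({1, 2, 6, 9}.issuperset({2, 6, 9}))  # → True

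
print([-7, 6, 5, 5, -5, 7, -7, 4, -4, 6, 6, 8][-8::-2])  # [-5, 5, -7]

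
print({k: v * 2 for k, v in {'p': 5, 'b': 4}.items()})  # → {'p': 10, 'b': 8}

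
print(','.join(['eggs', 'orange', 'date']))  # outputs eggs,orange,date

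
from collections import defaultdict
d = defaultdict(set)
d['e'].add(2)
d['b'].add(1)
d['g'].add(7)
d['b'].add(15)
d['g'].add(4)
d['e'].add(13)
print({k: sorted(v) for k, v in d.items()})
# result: {'e': [2, 13], 'b': [1, 15], 'g': [4, 7]}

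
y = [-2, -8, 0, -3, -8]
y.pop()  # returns -8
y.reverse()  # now [-3, 0, -8, -2]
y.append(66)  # [-3, 0, -8, -2, 66]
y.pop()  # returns 66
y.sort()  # [-8, -3, -2, 0]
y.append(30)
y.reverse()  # [30, 0, -2, -3, -8]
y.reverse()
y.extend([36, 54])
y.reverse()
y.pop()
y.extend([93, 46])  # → [54, 36, 30, 0, -2, -3, 93, 46]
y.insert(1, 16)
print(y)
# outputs [54, 16, 36, 30, 0, -2, -3, 93, 46]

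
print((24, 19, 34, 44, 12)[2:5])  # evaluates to (34, 44, 12)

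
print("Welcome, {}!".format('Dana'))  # Welcome, Dana!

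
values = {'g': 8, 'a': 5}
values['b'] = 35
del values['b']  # {'g': 8, 'a': 5}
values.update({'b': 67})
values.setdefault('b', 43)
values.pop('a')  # 5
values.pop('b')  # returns 67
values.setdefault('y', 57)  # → 57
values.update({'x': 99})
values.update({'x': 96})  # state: {'g': 8, 'y': 57, 'x': 96}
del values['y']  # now {'g': 8, 'x': 96}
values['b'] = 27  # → {'g': 8, 'x': 96, 'b': 27}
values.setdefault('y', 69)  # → 69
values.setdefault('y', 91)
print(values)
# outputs {'g': 8, 'x': 96, 'b': 27, 'y': 69}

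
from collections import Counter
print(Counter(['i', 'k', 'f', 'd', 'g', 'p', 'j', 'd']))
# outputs Counter({'d': 2, 'i': 1, 'k': 1, 'f': 1, 'g': 1, 'p': 1, 'j': 1})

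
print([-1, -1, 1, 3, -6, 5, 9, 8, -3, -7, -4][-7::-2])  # [-6, 1, -1]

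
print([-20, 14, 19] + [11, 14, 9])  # [-20, 14, 19, 11, 14, 9]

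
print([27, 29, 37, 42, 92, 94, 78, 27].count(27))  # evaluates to 2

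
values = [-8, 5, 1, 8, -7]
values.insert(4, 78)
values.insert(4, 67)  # [-8, 5, 1, 8, 67, 78, -7]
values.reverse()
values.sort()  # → [-8, -7, 1, 5, 8, 67, 78]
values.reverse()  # [78, 67, 8, 5, 1, -7, -8]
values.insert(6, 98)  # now [78, 67, 8, 5, 1, -7, 98, -8]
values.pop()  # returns -8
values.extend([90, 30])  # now [78, 67, 8, 5, 1, -7, 98, 90, 30]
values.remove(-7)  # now [78, 67, 8, 5, 1, 98, 90, 30]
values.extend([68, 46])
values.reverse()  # [46, 68, 30, 90, 98, 1, 5, 8, 67, 78]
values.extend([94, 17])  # [46, 68, 30, 90, 98, 1, 5, 8, 67, 78, 94, 17]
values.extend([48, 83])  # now [46, 68, 30, 90, 98, 1, 5, 8, 67, 78, 94, 17, 48, 83]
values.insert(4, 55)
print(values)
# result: [46, 68, 30, 90, 55, 98, 1, 5, 8, 67, 78, 94, 17, 48, 83]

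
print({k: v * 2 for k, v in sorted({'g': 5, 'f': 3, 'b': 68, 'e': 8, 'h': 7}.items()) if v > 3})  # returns {'b': 136, 'e': 16, 'g': 10, 'h': 14}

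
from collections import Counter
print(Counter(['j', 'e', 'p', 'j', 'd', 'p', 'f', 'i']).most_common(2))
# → [('j', 2), ('p', 2)]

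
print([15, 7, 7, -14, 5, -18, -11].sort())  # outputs None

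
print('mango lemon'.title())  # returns Mango Lemon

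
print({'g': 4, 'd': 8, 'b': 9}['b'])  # 9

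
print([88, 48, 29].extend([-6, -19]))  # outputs None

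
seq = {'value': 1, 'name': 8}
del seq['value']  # {'name': 8}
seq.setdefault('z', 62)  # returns 62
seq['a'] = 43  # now {'name': 8, 'z': 62, 'a': 43}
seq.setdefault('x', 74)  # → 74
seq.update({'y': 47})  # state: {'name': 8, 'z': 62, 'a': 43, 'x': 74, 'y': 47}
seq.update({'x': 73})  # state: {'name': 8, 'z': 62, 'a': 43, 'x': 73, 'y': 47}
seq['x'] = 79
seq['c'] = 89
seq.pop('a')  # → 43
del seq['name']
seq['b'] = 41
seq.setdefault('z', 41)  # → 62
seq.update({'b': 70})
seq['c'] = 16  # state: {'z': 62, 'x': 79, 'y': 47, 'c': 16, 'b': 70}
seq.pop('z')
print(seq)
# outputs {'x': 79, 'y': 47, 'c': 16, 'b': 70}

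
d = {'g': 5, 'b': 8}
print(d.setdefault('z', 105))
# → 105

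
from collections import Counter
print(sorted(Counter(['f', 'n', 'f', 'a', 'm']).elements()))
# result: ['a', 'f', 'f', 'm', 'n']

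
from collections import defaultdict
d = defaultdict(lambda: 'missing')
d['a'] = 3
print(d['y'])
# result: missing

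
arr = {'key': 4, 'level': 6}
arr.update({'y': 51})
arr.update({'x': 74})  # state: {'key': 4, 'level': 6, 'y': 51, 'x': 74}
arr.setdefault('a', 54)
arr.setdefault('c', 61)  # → 61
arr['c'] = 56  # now {'key': 4, 'level': 6, 'y': 51, 'x': 74, 'a': 54, 'c': 56}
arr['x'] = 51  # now {'key': 4, 'level': 6, 'y': 51, 'x': 51, 'a': 54, 'c': 56}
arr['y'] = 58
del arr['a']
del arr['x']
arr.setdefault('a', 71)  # 71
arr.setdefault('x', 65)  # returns 65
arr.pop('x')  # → 65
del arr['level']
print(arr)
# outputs {'key': 4, 'y': 58, 'c': 56, 'a': 71}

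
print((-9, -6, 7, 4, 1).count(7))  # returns 1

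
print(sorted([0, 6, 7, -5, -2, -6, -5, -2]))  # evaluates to [-6, -5, -5, -2, -2, 0, 6, 7]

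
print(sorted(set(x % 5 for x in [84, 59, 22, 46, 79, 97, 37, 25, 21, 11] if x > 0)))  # [0, 1, 2, 4]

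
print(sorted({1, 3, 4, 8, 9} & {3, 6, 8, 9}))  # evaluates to [3, 8, 9]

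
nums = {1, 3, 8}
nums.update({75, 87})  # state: {1, 3, 8, 75, 87}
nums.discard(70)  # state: {1, 3, 8, 75, 87}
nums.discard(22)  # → {1, 3, 8, 75, 87}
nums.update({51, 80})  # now {1, 3, 8, 51, 75, 80, 87}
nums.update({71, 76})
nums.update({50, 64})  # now {1, 3, 8, 50, 51, 64, 71, 75, 76, 80, 87}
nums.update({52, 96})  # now {1, 3, 8, 50, 51, 52, 64, 71, 75, 76, 80, 87, 96}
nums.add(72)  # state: {1, 3, 8, 50, 51, 52, 64, 71, 72, 75, 76, 80, 87, 96}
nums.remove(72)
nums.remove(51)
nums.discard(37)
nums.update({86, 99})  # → {1, 3, 8, 50, 52, 64, 71, 75, 76, 80, 86, 87, 96, 99}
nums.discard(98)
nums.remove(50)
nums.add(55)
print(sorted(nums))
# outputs [1, 3, 8, 52, 55, 64, 71, 75, 76, 80, 86, 87, 96, 99]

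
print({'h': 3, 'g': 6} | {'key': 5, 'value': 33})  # {'h': 3, 'g': 6, 'key': 5, 'value': 33}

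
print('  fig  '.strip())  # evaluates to fig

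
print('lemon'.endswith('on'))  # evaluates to True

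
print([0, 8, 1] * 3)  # [0, 8, 1, 0, 8, 1, 0, 8, 1]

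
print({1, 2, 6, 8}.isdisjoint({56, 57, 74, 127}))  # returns True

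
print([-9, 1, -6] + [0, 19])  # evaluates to [-9, 1, -6, 0, 19]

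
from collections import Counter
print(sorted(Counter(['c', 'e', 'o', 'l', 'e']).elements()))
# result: ['c', 'e', 'e', 'l', 'o']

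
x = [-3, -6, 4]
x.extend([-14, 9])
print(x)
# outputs [-3, -6, 4, -14, 9]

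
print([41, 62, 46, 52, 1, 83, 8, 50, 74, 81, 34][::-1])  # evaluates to [34, 81, 74, 50, 8, 83, 1, 52, 46, 62, 41]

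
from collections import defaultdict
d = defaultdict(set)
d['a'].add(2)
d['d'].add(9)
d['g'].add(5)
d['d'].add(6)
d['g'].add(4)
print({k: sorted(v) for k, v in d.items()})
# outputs {'a': [2], 'd': [6, 9], 'g': [4, 5]}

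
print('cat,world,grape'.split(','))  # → ['cat', 'world', 'grape']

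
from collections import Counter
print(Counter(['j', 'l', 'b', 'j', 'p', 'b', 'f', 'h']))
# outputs Counter({'j': 2, 'b': 2, 'l': 1, 'p': 1, 'f': 1, 'h': 1})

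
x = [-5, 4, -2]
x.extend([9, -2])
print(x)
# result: [-5, 4, -2, 9, -2]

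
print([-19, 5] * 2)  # [-19, 5, -19, 5]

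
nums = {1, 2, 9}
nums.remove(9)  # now {1, 2}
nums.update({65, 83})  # {1, 2, 65, 83}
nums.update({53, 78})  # {1, 2, 53, 65, 78, 83}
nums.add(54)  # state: {1, 2, 53, 54, 65, 78, 83}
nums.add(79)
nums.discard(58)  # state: {1, 2, 53, 54, 65, 78, 79, 83}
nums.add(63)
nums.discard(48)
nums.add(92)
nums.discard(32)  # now {1, 2, 53, 54, 63, 65, 78, 79, 83, 92}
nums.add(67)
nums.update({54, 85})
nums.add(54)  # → {1, 2, 53, 54, 63, 65, 67, 78, 79, 83, 85, 92}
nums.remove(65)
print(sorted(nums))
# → [1, 2, 53, 54, 63, 67, 78, 79, 83, 85, 92]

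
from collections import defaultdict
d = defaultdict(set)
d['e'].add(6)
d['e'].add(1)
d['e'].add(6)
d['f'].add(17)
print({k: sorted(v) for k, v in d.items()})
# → {'e': [1, 6], 'f': [17]}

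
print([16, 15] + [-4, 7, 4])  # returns [16, 15, -4, 7, 4]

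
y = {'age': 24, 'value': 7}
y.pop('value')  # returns 7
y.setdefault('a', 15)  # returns 15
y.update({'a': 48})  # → {'age': 24, 'a': 48}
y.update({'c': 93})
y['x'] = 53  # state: {'age': 24, 'a': 48, 'c': 93, 'x': 53}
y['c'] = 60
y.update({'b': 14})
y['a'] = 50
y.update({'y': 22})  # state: {'age': 24, 'a': 50, 'c': 60, 'x': 53, 'b': 14, 'y': 22}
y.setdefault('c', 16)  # 60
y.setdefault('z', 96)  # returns 96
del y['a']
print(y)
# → {'age': 24, 'c': 60, 'x': 53, 'b': 14, 'y': 22, 'z': 96}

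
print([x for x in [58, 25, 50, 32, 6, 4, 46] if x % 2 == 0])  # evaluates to [58, 50, 32, 6, 4, 46]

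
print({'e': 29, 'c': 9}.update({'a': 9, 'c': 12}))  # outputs None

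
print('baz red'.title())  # Baz Red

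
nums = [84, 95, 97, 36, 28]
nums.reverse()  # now [28, 36, 97, 95, 84]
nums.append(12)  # [28, 36, 97, 95, 84, 12]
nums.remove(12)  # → [28, 36, 97, 95, 84]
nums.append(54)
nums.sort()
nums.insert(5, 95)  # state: [28, 36, 54, 84, 95, 95, 97]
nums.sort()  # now [28, 36, 54, 84, 95, 95, 97]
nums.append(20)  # [28, 36, 54, 84, 95, 95, 97, 20]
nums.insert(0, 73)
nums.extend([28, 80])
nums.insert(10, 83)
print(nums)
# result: [73, 28, 36, 54, 84, 95, 95, 97, 20, 28, 83, 80]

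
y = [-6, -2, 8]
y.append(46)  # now [-6, -2, 8, 46]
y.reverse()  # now [46, 8, -2, -6]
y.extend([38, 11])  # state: [46, 8, -2, -6, 38, 11]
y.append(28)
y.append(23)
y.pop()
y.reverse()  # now [28, 11, 38, -6, -2, 8, 46]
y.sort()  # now [-6, -2, 8, 11, 28, 38, 46]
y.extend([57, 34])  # [-6, -2, 8, 11, 28, 38, 46, 57, 34]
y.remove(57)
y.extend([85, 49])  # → [-6, -2, 8, 11, 28, 38, 46, 34, 85, 49]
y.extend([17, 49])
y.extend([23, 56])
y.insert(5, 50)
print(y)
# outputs [-6, -2, 8, 11, 28, 50, 38, 46, 34, 85, 49, 17, 49, 23, 56]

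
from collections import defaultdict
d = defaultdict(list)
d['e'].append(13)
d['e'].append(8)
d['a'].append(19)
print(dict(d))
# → {'e': [13, 8], 'a': [19]}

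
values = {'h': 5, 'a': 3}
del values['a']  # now {'h': 5}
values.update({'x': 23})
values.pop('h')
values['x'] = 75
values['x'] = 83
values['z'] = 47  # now {'x': 83, 'z': 47}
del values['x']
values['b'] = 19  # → {'z': 47, 'b': 19}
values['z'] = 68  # {'z': 68, 'b': 19}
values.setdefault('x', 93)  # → 93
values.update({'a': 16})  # {'z': 68, 'b': 19, 'x': 93, 'a': 16}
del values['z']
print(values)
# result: {'b': 19, 'x': 93, 'a': 16}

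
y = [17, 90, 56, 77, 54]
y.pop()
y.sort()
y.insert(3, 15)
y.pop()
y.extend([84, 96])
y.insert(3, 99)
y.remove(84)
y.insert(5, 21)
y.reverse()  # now [96, 21, 15, 99, 77, 56, 17]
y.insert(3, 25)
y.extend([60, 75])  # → [96, 21, 15, 25, 99, 77, 56, 17, 60, 75]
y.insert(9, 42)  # [96, 21, 15, 25, 99, 77, 56, 17, 60, 42, 75]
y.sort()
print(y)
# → [15, 17, 21, 25, 42, 56, 60, 75, 77, 96, 99]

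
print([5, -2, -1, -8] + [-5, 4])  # [5, -2, -1, -8, -5, 4]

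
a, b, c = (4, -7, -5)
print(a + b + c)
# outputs -8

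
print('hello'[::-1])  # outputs olleh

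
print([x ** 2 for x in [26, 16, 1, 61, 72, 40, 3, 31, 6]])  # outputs [676, 256, 1, 3721, 5184, 1600, 9, 961, 36]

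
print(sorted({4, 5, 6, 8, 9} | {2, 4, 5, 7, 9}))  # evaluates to [2, 4, 5, 6, 7, 8, 9]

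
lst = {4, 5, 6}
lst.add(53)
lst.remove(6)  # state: {4, 5, 53}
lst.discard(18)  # {4, 5, 53}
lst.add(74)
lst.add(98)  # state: {4, 5, 53, 74, 98}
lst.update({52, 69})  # {4, 5, 52, 53, 69, 74, 98}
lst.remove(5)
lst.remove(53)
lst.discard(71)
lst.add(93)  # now {4, 52, 69, 74, 93, 98}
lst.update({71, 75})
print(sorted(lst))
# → [4, 52, 69, 71, 74, 75, 93, 98]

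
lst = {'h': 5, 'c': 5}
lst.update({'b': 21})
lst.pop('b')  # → 21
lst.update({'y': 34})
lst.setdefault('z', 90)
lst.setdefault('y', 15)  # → 34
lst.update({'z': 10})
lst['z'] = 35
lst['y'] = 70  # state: {'h': 5, 'c': 5, 'y': 70, 'z': 35}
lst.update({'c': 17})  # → {'h': 5, 'c': 17, 'y': 70, 'z': 35}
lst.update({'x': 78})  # {'h': 5, 'c': 17, 'y': 70, 'z': 35, 'x': 78}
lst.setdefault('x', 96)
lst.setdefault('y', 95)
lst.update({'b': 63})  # {'h': 5, 'c': 17, 'y': 70, 'z': 35, 'x': 78, 'b': 63}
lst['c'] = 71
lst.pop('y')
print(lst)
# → {'h': 5, 'c': 71, 'z': 35, 'x': 78, 'b': 63}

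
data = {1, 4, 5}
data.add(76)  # {1, 4, 5, 76}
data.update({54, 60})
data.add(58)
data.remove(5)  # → {1, 4, 54, 58, 60, 76}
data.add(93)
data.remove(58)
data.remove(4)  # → {1, 54, 60, 76, 93}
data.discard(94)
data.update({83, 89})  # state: {1, 54, 60, 76, 83, 89, 93}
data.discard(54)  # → {1, 60, 76, 83, 89, 93}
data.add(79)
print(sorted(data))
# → [1, 60, 76, 79, 83, 89, 93]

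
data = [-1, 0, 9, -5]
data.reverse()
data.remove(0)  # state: [-5, 9, -1]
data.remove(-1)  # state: [-5, 9]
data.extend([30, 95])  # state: [-5, 9, 30, 95]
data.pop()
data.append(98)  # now [-5, 9, 30, 98]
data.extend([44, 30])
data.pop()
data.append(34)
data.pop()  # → 34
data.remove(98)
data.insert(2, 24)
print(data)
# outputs [-5, 9, 24, 30, 44]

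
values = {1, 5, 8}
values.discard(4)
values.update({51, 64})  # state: {1, 5, 8, 51, 64}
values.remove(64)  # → {1, 5, 8, 51}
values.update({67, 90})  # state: {1, 5, 8, 51, 67, 90}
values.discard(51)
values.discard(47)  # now {1, 5, 8, 67, 90}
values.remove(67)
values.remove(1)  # {5, 8, 90}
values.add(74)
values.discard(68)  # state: {5, 8, 74, 90}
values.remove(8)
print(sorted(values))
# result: [5, 74, 90]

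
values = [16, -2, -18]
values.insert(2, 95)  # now [16, -2, 95, -18]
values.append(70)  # [16, -2, 95, -18, 70]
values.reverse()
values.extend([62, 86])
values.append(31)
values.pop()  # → 31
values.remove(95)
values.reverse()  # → [86, 62, 16, -2, -18, 70]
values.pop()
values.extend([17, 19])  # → [86, 62, 16, -2, -18, 17, 19]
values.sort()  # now [-18, -2, 16, 17, 19, 62, 86]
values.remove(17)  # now [-18, -2, 16, 19, 62, 86]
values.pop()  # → 86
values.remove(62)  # [-18, -2, 16, 19]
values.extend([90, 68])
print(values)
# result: [-18, -2, 16, 19, 90, 68]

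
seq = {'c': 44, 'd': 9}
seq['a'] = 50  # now {'c': 44, 'd': 9, 'a': 50}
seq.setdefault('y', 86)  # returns 86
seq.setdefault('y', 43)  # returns 86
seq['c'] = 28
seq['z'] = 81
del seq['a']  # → {'c': 28, 'd': 9, 'y': 86, 'z': 81}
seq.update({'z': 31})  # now {'c': 28, 'd': 9, 'y': 86, 'z': 31}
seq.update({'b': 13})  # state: {'c': 28, 'd': 9, 'y': 86, 'z': 31, 'b': 13}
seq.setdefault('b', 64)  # 13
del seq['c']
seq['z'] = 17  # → {'d': 9, 'y': 86, 'z': 17, 'b': 13}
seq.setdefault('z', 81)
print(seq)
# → {'d': 9, 'y': 86, 'z': 17, 'b': 13}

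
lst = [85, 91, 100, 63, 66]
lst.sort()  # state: [63, 66, 85, 91, 100]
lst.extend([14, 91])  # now [63, 66, 85, 91, 100, 14, 91]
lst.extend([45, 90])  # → [63, 66, 85, 91, 100, 14, 91, 45, 90]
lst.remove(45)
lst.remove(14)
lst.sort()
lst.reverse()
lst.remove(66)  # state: [100, 91, 91, 90, 85, 63]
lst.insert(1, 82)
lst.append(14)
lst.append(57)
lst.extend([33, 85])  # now [100, 82, 91, 91, 90, 85, 63, 14, 57, 33, 85]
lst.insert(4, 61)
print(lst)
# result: [100, 82, 91, 91, 61, 90, 85, 63, 14, 57, 33, 85]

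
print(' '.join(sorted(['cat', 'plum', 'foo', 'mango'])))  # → cat foo mango plum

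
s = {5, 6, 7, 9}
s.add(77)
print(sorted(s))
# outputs [5, 6, 7, 9, 77]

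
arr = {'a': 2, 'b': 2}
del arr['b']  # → {'a': 2}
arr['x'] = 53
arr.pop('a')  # 2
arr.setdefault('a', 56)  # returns 56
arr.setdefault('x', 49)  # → 53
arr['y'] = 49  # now {'x': 53, 'a': 56, 'y': 49}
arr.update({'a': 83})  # {'x': 53, 'a': 83, 'y': 49}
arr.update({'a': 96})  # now {'x': 53, 'a': 96, 'y': 49}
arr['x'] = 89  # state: {'x': 89, 'a': 96, 'y': 49}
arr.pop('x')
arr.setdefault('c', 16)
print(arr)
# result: {'a': 96, 'y': 49, 'c': 16}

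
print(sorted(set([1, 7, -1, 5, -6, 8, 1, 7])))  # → [-6, -1, 1, 5, 7, 8]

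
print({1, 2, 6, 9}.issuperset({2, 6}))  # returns True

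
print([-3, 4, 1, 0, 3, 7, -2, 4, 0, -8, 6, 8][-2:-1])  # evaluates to [6]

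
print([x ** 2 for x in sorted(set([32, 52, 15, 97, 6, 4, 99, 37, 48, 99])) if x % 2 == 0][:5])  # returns [16, 36, 1024, 2304, 2704]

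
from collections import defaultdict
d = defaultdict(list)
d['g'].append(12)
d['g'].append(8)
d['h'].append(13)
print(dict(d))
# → {'g': [12, 8], 'h': [13]}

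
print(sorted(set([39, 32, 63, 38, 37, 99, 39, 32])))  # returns [32, 37, 38, 39, 63, 99]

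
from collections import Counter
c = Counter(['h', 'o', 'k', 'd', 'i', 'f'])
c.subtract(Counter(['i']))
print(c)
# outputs Counter({'h': 1, 'o': 1, 'k': 1, 'd': 1, 'f': 1, 'i': 0})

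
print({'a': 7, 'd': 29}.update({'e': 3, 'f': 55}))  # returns None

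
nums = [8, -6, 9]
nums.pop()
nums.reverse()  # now [-6, 8]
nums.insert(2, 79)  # [-6, 8, 79]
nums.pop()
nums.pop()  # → 8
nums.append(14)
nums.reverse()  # [14, -6]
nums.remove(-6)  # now [14]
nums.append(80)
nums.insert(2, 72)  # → [14, 80, 72]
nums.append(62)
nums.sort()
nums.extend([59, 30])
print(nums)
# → [14, 62, 72, 80, 59, 30]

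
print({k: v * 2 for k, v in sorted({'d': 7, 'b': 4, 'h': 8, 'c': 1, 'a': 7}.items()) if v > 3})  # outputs {'a': 14, 'b': 8, 'd': 14, 'h': 16}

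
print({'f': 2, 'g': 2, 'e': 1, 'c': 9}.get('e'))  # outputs 1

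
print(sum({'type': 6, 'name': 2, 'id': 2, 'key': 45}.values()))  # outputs 55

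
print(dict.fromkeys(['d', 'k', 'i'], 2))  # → {'d': 2, 'k': 2, 'i': 2}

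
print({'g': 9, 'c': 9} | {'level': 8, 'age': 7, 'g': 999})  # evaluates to {'g': 999, 'c': 9, 'level': 8, 'age': 7}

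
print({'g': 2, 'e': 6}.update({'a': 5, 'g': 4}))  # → None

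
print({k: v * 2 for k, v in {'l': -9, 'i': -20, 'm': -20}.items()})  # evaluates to {'l': -18, 'i': -40, 'm': -40}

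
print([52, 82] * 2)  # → [52, 82, 52, 82]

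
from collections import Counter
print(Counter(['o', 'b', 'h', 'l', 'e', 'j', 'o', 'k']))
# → Counter({'o': 2, 'b': 1, 'h': 1, 'l': 1, 'e': 1, 'j': 1, 'k': 1})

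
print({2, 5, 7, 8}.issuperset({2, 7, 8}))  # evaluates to True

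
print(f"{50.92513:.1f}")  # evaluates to 50.9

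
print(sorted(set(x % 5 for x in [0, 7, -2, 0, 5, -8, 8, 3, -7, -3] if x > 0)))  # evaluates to [0, 2, 3]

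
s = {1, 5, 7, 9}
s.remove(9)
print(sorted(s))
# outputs [1, 5, 7]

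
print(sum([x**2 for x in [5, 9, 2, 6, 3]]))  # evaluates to 155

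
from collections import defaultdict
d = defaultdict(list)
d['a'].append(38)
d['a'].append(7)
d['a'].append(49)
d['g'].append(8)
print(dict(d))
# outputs {'a': [38, 7, 49], 'g': [8]}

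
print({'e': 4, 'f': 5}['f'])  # 5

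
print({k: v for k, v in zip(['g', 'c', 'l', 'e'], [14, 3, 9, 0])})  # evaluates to {'g': 14, 'c': 3, 'l': 9, 'e': 0}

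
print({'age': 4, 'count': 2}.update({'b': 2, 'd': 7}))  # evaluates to None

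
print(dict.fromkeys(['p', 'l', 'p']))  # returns {'p': None, 'l': None}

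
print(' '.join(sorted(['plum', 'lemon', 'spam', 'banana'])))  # banana lemon plum spam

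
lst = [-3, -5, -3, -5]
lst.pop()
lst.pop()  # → -3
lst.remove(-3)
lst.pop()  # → -5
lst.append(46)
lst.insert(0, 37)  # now [37, 46]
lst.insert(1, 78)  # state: [37, 78, 46]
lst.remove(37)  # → [78, 46]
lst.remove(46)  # [78]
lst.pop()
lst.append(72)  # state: [72]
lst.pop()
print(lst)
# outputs []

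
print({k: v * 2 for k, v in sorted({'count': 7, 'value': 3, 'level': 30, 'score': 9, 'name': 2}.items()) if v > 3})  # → {'count': 14, 'level': 60, 'score': 18}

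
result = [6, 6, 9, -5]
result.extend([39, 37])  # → [6, 6, 9, -5, 39, 37]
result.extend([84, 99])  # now [6, 6, 9, -5, 39, 37, 84, 99]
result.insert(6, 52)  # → [6, 6, 9, -5, 39, 37, 52, 84, 99]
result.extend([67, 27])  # [6, 6, 9, -5, 39, 37, 52, 84, 99, 67, 27]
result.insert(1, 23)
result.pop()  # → 27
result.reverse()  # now [67, 99, 84, 52, 37, 39, -5, 9, 6, 23, 6]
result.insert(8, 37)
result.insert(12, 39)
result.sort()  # [-5, 6, 6, 9, 23, 37, 37, 39, 39, 52, 67, 84, 99]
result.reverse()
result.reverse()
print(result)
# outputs [-5, 6, 6, 9, 23, 37, 37, 39, 39, 52, 67, 84, 99]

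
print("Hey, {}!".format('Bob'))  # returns Hey, Bob!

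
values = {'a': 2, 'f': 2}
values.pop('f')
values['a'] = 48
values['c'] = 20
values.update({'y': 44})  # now {'a': 48, 'c': 20, 'y': 44}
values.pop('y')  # 44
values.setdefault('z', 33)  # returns 33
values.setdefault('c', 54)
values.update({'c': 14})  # {'a': 48, 'c': 14, 'z': 33}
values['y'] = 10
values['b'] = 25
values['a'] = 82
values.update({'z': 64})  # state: {'a': 82, 'c': 14, 'z': 64, 'y': 10, 'b': 25}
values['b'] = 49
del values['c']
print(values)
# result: {'a': 82, 'z': 64, 'y': 10, 'b': 49}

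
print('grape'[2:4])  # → ap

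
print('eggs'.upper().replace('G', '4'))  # E44S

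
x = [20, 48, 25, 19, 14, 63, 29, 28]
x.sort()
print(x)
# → [14, 19, 20, 25, 28, 29, 48, 63]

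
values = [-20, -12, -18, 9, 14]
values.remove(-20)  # [-12, -18, 9, 14]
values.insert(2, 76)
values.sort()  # [-18, -12, 9, 14, 76]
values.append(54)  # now [-18, -12, 9, 14, 76, 54]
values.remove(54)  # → [-18, -12, 9, 14, 76]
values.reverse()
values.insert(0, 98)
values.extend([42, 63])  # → [98, 76, 14, 9, -12, -18, 42, 63]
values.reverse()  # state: [63, 42, -18, -12, 9, 14, 76, 98]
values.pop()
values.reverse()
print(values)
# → [76, 14, 9, -12, -18, 42, 63]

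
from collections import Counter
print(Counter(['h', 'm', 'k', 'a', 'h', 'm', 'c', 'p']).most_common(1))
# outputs [('h', 2)]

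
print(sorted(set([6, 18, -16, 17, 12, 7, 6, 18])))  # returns [-16, 6, 7, 12, 17, 18]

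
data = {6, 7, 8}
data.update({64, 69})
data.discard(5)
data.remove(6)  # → {7, 8, 64, 69}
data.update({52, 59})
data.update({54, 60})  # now {7, 8, 52, 54, 59, 60, 64, 69}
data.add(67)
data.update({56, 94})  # {7, 8, 52, 54, 56, 59, 60, 64, 67, 69, 94}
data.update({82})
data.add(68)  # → {7, 8, 52, 54, 56, 59, 60, 64, 67, 68, 69, 82, 94}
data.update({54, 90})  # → {7, 8, 52, 54, 56, 59, 60, 64, 67, 68, 69, 82, 90, 94}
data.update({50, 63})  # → {7, 8, 50, 52, 54, 56, 59, 60, 63, 64, 67, 68, 69, 82, 90, 94}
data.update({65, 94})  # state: {7, 8, 50, 52, 54, 56, 59, 60, 63, 64, 65, 67, 68, 69, 82, 90, 94}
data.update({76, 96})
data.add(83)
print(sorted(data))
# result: [7, 8, 50, 52, 54, 56, 59, 60, 63, 64, 65, 67, 68, 69, 76, 82, 83, 90, 94, 96]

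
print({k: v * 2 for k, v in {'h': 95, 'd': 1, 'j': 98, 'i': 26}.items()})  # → {'h': 190, 'd': 2, 'j': 196, 'i': 52}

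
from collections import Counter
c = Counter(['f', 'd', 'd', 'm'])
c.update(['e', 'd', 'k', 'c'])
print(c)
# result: Counter({'d': 3, 'f': 1, 'm': 1, 'e': 1, 'k': 1, 'c': 1})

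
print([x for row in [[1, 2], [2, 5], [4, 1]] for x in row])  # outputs [1, 2, 2, 5, 4, 1]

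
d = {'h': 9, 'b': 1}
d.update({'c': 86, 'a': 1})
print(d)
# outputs {'h': 9, 'b': 1, 'c': 86, 'a': 1}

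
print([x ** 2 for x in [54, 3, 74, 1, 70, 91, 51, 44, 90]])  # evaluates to [2916, 9, 5476, 1, 4900, 8281, 2601, 1936, 8100]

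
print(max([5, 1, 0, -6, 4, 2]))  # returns 5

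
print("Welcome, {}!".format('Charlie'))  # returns Welcome, Charlie!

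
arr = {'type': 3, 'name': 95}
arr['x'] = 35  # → {'type': 3, 'name': 95, 'x': 35}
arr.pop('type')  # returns 3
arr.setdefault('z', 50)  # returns 50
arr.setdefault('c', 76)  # 76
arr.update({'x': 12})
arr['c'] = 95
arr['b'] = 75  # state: {'name': 95, 'x': 12, 'z': 50, 'c': 95, 'b': 75}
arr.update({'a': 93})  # {'name': 95, 'x': 12, 'z': 50, 'c': 95, 'b': 75, 'a': 93}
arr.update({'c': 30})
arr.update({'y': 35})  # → {'name': 95, 'x': 12, 'z': 50, 'c': 30, 'b': 75, 'a': 93, 'y': 35}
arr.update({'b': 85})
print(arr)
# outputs {'name': 95, 'x': 12, 'z': 50, 'c': 30, 'b': 85, 'a': 93, 'y': 35}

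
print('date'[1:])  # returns ate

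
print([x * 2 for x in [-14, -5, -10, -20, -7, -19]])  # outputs [-28, -10, -20, -40, -14, -38]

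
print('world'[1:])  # orld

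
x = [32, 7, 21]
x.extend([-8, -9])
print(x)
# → [32, 7, 21, -8, -9]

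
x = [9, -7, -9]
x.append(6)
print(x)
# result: [9, -7, -9, 6]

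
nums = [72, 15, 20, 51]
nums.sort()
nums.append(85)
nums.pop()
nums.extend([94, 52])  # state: [15, 20, 51, 72, 94, 52]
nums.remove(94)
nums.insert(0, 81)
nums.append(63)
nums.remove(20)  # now [81, 15, 51, 72, 52, 63]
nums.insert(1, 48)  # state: [81, 48, 15, 51, 72, 52, 63]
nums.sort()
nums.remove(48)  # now [15, 51, 52, 63, 72, 81]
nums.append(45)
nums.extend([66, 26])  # [15, 51, 52, 63, 72, 81, 45, 66, 26]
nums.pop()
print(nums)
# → [15, 51, 52, 63, 72, 81, 45, 66]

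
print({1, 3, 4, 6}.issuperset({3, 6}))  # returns True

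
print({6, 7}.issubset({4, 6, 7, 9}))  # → True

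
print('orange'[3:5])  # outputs ng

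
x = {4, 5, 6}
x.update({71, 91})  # {4, 5, 6, 71, 91}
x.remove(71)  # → {4, 5, 6, 91}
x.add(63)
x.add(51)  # {4, 5, 6, 51, 63, 91}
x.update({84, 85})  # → {4, 5, 6, 51, 63, 84, 85, 91}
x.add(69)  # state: {4, 5, 6, 51, 63, 69, 84, 85, 91}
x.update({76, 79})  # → {4, 5, 6, 51, 63, 69, 76, 79, 84, 85, 91}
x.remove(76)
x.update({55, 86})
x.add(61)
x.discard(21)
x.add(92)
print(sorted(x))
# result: [4, 5, 6, 51, 55, 61, 63, 69, 79, 84, 85, 86, 91, 92]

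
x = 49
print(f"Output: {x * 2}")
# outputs Output: 98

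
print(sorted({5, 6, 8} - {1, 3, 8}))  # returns [5, 6]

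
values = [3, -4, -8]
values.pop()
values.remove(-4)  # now [3]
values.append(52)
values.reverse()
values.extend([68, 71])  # [52, 3, 68, 71]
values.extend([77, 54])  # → [52, 3, 68, 71, 77, 54]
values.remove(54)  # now [52, 3, 68, 71, 77]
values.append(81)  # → [52, 3, 68, 71, 77, 81]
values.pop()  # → 81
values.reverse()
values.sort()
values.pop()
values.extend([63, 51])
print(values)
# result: [3, 52, 68, 71, 63, 51]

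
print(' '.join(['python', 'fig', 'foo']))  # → python fig foo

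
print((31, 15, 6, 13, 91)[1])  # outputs 15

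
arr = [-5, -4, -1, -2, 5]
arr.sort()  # [-5, -4, -2, -1, 5]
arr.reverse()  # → [5, -1, -2, -4, -5]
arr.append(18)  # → [5, -1, -2, -4, -5, 18]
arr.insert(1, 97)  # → [5, 97, -1, -2, -4, -5, 18]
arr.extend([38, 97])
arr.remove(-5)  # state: [5, 97, -1, -2, -4, 18, 38, 97]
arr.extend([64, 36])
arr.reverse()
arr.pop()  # 5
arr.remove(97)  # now [36, 64, 38, 18, -4, -2, -1, 97]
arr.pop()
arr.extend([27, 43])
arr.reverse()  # [43, 27, -1, -2, -4, 18, 38, 64, 36]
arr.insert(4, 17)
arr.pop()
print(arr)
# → [43, 27, -1, -2, 17, -4, 18, 38, 64]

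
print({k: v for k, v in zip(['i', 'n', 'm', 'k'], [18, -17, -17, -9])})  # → {'i': 18, 'n': -17, 'm': -17, 'k': -9}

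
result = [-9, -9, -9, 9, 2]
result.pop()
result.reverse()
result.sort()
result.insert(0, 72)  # [72, -9, -9, -9, 9]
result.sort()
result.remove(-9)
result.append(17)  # [-9, -9, 9, 72, 17]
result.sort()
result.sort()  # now [-9, -9, 9, 17, 72]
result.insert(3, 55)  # [-9, -9, 9, 55, 17, 72]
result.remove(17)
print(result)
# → [-9, -9, 9, 55, 72]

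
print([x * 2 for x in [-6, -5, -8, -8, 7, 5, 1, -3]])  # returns [-12, -10, -16, -16, 14, 10, 2, -6]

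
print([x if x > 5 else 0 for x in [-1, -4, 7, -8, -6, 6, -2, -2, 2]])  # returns [0, 0, 7, 0, 0, 6, 0, 0, 0]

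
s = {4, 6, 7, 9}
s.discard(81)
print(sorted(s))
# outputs [4, 6, 7, 9]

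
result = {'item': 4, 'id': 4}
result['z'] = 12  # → {'item': 4, 'id': 4, 'z': 12}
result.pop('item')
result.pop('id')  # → 4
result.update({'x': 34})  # {'z': 12, 'x': 34}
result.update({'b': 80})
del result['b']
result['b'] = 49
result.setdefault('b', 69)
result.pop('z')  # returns 12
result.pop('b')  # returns 49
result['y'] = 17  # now {'x': 34, 'y': 17}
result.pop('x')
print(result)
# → {'y': 17}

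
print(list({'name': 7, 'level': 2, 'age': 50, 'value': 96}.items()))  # [('name', 7), ('level', 2), ('age', 50), ('value', 96)]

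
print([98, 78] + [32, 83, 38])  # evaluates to [98, 78, 32, 83, 38]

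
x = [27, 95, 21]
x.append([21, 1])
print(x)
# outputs [27, 95, 21, [21, 1]]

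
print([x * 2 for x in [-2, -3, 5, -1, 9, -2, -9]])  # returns [-4, -6, 10, -2, 18, -4, -18]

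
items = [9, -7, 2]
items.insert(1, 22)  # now [9, 22, -7, 2]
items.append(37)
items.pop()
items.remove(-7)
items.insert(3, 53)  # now [9, 22, 2, 53]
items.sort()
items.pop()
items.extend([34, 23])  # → [2, 9, 22, 34, 23]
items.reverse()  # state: [23, 34, 22, 9, 2]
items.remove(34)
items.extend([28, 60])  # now [23, 22, 9, 2, 28, 60]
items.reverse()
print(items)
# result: [60, 28, 2, 9, 22, 23]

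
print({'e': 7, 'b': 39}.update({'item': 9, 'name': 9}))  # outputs None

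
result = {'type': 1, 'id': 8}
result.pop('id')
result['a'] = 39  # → {'type': 1, 'a': 39}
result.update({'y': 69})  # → {'type': 1, 'a': 39, 'y': 69}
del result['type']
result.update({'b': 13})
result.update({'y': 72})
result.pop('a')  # 39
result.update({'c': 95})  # {'y': 72, 'b': 13, 'c': 95}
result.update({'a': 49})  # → {'y': 72, 'b': 13, 'c': 95, 'a': 49}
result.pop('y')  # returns 72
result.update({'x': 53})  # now {'b': 13, 'c': 95, 'a': 49, 'x': 53}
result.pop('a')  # 49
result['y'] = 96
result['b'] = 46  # {'b': 46, 'c': 95, 'x': 53, 'y': 96}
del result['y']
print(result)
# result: {'b': 46, 'c': 95, 'x': 53}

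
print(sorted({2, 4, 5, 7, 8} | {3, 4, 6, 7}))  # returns [2, 3, 4, 5, 6, 7, 8]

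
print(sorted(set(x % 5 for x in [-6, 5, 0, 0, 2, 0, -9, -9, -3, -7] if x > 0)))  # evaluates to [0, 2]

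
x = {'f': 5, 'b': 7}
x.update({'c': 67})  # {'f': 5, 'b': 7, 'c': 67}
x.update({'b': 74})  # {'f': 5, 'b': 74, 'c': 67}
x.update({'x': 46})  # {'f': 5, 'b': 74, 'c': 67, 'x': 46}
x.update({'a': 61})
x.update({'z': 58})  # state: {'f': 5, 'b': 74, 'c': 67, 'x': 46, 'a': 61, 'z': 58}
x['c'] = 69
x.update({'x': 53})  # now {'f': 5, 'b': 74, 'c': 69, 'x': 53, 'a': 61, 'z': 58}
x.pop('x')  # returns 53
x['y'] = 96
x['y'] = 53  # {'f': 5, 'b': 74, 'c': 69, 'a': 61, 'z': 58, 'y': 53}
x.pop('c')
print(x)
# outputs {'f': 5, 'b': 74, 'a': 61, 'z': 58, 'y': 53}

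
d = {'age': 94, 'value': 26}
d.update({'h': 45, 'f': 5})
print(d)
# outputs {'age': 94, 'value': 26, 'h': 45, 'f': 5}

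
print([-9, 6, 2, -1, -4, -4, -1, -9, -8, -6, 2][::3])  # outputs [-9, -1, -1, -6]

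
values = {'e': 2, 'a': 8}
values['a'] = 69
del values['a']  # {'e': 2}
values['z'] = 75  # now {'e': 2, 'z': 75}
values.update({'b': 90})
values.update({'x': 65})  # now {'e': 2, 'z': 75, 'b': 90, 'x': 65}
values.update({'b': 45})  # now {'e': 2, 'z': 75, 'b': 45, 'x': 65}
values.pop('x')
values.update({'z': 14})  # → {'e': 2, 'z': 14, 'b': 45}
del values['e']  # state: {'z': 14, 'b': 45}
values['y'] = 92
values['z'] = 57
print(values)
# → {'z': 57, 'b': 45, 'y': 92}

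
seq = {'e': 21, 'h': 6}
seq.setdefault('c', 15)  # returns 15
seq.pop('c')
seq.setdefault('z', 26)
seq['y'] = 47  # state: {'e': 21, 'h': 6, 'z': 26, 'y': 47}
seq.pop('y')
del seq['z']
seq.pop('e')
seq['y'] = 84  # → {'h': 6, 'y': 84}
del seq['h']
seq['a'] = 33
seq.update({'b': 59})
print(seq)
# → {'y': 84, 'a': 33, 'b': 59}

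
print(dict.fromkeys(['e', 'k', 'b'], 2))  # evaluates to {'e': 2, 'k': 2, 'b': 2}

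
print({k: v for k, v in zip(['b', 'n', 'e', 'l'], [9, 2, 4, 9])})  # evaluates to {'b': 9, 'n': 2, 'e': 4, 'l': 9}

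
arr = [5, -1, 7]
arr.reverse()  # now [7, -1, 5]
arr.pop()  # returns 5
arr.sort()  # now [-1, 7]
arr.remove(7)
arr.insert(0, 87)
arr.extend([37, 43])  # [87, -1, 37, 43]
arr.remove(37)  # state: [87, -1, 43]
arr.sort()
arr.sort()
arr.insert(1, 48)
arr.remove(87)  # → [-1, 48, 43]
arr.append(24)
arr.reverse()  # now [24, 43, 48, -1]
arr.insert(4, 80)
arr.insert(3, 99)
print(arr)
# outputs [24, 43, 48, 99, -1, 80]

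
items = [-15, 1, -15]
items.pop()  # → -15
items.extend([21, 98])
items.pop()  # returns 98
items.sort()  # [-15, 1, 21]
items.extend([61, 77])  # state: [-15, 1, 21, 61, 77]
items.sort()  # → [-15, 1, 21, 61, 77]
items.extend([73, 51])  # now [-15, 1, 21, 61, 77, 73, 51]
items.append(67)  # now [-15, 1, 21, 61, 77, 73, 51, 67]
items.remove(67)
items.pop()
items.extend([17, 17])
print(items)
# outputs [-15, 1, 21, 61, 77, 73, 17, 17]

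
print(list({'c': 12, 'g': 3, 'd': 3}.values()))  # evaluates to [12, 3, 3]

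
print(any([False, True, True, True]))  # True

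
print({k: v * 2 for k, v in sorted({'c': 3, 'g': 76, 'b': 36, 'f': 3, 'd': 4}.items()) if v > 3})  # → {'b': 72, 'd': 8, 'g': 152}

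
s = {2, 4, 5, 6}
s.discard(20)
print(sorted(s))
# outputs [2, 4, 5, 6]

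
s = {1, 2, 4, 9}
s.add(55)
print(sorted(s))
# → [1, 2, 4, 9, 55]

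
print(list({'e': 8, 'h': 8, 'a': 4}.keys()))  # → ['e', 'h', 'a']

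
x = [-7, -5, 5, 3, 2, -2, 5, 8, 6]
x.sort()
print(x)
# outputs [-7, -5, -2, 2, 3, 5, 5, 6, 8]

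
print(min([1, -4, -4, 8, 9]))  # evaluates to -4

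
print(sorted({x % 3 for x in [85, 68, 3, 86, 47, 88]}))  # [0, 1, 2]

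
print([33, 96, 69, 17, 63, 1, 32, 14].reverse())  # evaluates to None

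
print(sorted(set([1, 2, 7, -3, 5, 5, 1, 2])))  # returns [-3, 1, 2, 5, 7]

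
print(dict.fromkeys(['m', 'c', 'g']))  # {'m': None, 'c': None, 'g': None}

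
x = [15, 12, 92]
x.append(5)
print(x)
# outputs [15, 12, 92, 5]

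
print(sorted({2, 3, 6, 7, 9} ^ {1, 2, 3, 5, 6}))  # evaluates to [1, 5, 7, 9]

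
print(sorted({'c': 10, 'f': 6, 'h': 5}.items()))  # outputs [('c', 10), ('f', 6), ('h', 5)]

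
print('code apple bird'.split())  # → ['code', 'apple', 'bird']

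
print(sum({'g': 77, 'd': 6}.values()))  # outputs 83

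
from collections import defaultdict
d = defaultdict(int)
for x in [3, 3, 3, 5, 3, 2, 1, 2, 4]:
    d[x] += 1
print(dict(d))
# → {3: 4, 5: 1, 2: 2, 1: 1, 4: 1}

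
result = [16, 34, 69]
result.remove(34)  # [16, 69]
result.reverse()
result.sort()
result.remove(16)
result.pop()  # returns 69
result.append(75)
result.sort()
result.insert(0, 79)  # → [79, 75]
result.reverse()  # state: [75, 79]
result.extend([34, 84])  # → [75, 79, 34, 84]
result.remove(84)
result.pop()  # 34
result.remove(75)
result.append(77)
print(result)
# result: [79, 77]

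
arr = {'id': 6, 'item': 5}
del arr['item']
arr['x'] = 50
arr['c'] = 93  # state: {'id': 6, 'x': 50, 'c': 93}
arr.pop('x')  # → 50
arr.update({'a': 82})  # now {'id': 6, 'c': 93, 'a': 82}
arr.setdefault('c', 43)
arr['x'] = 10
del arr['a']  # {'id': 6, 'c': 93, 'x': 10}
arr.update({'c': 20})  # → {'id': 6, 'c': 20, 'x': 10}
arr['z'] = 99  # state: {'id': 6, 'c': 20, 'x': 10, 'z': 99}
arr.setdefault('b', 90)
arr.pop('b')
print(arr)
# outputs {'id': 6, 'c': 20, 'x': 10, 'z': 99}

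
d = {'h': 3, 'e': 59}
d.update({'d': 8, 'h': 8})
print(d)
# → {'h': 8, 'e': 59, 'd': 8}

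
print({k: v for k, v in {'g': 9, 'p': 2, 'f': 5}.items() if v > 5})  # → {'g': 9}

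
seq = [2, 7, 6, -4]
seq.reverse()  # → [-4, 6, 7, 2]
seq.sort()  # [-4, 2, 6, 7]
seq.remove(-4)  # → [2, 6, 7]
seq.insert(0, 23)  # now [23, 2, 6, 7]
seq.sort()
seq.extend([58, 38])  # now [2, 6, 7, 23, 58, 38]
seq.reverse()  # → [38, 58, 23, 7, 6, 2]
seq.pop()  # 2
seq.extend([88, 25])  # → [38, 58, 23, 7, 6, 88, 25]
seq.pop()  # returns 25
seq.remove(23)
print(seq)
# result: [38, 58, 7, 6, 88]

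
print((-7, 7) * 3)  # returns (-7, 7, -7, 7, -7, 7)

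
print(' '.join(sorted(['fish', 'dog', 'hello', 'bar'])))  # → bar dog fish hello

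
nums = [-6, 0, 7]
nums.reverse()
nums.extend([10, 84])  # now [7, 0, -6, 10, 84]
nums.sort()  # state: [-6, 0, 7, 10, 84]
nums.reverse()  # [84, 10, 7, 0, -6]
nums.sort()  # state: [-6, 0, 7, 10, 84]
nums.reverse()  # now [84, 10, 7, 0, -6]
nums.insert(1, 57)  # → [84, 57, 10, 7, 0, -6]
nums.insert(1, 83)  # [84, 83, 57, 10, 7, 0, -6]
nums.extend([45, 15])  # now [84, 83, 57, 10, 7, 0, -6, 45, 15]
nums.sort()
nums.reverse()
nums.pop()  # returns -6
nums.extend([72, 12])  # [84, 83, 57, 45, 15, 10, 7, 0, 72, 12]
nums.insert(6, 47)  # [84, 83, 57, 45, 15, 10, 47, 7, 0, 72, 12]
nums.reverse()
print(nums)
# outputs [12, 72, 0, 7, 47, 10, 15, 45, 57, 83, 84]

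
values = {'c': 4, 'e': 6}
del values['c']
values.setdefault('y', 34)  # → 34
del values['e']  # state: {'y': 34}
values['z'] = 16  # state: {'y': 34, 'z': 16}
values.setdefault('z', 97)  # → 16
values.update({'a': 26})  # {'y': 34, 'z': 16, 'a': 26}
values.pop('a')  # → 26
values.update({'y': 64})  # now {'y': 64, 'z': 16}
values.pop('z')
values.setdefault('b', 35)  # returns 35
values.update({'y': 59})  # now {'y': 59, 'b': 35}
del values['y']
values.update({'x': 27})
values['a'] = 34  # {'b': 35, 'x': 27, 'a': 34}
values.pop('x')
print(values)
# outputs {'b': 35, 'a': 34}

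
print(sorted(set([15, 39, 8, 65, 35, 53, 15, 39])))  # [8, 15, 35, 39, 53, 65]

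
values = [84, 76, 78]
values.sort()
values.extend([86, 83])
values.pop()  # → 83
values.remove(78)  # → [76, 84, 86]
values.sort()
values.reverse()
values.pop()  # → 76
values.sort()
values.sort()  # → [84, 86]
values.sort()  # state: [84, 86]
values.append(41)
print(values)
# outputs [84, 86, 41]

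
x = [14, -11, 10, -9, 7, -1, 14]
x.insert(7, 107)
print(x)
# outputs [14, -11, 10, -9, 7, -1, 14, 107]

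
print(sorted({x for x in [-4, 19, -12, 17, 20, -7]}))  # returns [-12, -7, -4, 17, 19, 20]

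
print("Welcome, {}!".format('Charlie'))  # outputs Welcome, Charlie!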